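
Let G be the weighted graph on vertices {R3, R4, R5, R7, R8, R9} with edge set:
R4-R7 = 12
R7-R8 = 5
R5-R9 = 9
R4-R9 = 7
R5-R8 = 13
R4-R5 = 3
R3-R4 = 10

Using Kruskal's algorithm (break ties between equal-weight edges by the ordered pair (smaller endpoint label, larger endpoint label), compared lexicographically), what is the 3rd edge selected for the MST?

R4-R9

Kruskal's algorithm — process edges by increasing weight (ties by edge label):
R4-R5 (3): add. Components now {R3} {R4,R5} {R8} {R9} {R7}
R7-R8 (5): add. Components now {R3} {R4,R5} {R7,R8} {R9}
R4-R9 (7): add. Components now {R3} {R4,R5,R9} {R7,R8}
R5-R9 (9): skip — R5 and R9 already connected.
R3-R4 (10): add. Components now {R3,R4,R5,R9} {R7,R8}
R4-R7 (12): add. Components now {R3,R4,R5,R7,R8,R9}
The 3rd edge added is R4-R9.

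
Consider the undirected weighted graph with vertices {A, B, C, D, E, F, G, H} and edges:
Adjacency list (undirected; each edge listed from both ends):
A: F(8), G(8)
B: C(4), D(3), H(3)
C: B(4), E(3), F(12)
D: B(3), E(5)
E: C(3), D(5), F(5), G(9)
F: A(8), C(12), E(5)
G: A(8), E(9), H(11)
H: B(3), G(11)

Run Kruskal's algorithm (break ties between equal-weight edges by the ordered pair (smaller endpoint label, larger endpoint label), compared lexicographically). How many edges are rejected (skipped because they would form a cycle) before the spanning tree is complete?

1

Sort edges by weight, then run Kruskal:
B D (3): add — endpoints in different components.
B H (3): add — endpoints in different components.
C E (3): add — endpoints in different components.
B C (4): add — endpoints in different components.
D E (5): skip — D and E already connected.
E F (5): add — endpoints in different components.
A F (8): add — endpoints in different components.
A G (8): add — endpoints in different components.
Edges rejected before the tree was complete: 1.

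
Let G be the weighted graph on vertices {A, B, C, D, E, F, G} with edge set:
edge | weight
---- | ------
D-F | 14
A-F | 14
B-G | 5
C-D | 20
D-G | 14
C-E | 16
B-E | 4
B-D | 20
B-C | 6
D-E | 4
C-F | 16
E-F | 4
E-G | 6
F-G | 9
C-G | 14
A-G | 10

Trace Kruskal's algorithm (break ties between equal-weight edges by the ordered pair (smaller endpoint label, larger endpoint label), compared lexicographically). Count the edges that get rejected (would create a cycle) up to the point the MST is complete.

Kruskal: consider edges lightest-first.
B-E (4): add. Components now {A} {B,E} {C} {D} {F} {G}
D-E (4): add. Components now {A} {B,D,E} {C} {F} {G}
E-F (4): add. Components now {A} {B,D,E,F} {C} {G}
B-G (5): add. Components now {A} {B,D,E,F,G} {C}
B-C (6): add. Components now {A} {B,C,D,E,F,G}
E-G (6): skip — E and G already connected.
F-G (9): skip — F and G already connected.
A-G (10): add. Components now {A,B,C,D,E,F,G}
Edges rejected before the tree was complete: 2.

2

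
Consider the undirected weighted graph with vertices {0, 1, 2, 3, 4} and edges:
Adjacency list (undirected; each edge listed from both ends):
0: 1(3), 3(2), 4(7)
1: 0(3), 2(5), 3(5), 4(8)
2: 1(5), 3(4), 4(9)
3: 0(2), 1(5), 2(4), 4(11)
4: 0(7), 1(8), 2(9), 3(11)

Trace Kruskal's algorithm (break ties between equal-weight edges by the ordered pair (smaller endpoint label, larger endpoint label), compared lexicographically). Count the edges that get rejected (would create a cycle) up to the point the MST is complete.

Sort edges by weight, then run Kruskal:
0 3 (2): add — endpoints in different components.
0 1 (3): add — endpoints in different components.
2 3 (4): add — endpoints in different components.
1 2 (5): skip — 1 and 2 already connected.
1 3 (5): skip — 1 and 3 already connected.
0 4 (7): add — endpoints in different components.
Edges rejected before the tree was complete: 2.

2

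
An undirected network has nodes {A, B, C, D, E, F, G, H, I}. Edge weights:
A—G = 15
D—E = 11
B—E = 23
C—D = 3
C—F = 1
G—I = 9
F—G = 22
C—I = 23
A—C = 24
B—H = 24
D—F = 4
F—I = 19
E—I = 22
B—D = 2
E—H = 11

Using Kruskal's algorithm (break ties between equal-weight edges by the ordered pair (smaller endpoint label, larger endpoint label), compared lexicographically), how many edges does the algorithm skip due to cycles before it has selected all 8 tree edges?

Kruskal's algorithm — process edges by increasing weight (ties by edge label):
C—F (1): add — endpoints in different components.
B—D (2): add — endpoints in different components.
C—D (3): add — endpoints in different components.
D—F (4): skip — D and F already connected.
G—I (9): add — endpoints in different components.
D—E (11): add — endpoints in different components.
E—H (11): add — endpoints in different components.
A—G (15): add — endpoints in different components.
F—I (19): add — endpoints in different components.
Edges rejected before the tree was complete: 1.

1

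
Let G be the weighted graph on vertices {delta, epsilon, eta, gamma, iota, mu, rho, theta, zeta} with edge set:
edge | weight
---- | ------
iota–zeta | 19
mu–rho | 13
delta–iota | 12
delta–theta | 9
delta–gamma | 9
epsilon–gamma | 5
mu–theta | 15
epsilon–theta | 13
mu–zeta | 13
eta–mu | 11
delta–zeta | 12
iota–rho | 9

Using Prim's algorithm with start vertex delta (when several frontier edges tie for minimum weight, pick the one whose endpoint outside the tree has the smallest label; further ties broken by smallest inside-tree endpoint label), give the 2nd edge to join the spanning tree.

epsilon-gamma

Prim's algorithm from delta:
Step 1: cheapest edge leaving the tree is delta–gamma (9); add gamma.
Step 2: cheapest edge leaving the tree is epsilon–gamma (5); add epsilon.
Step 3: cheapest edge leaving the tree is delta–theta (9); add theta.
Step 4: cheapest edge leaving the tree is delta–iota (12); add iota.
Step 5: cheapest edge leaving the tree is iota–rho (9); add rho.
Step 6: cheapest edge leaving the tree is delta–zeta (12); add zeta.
Step 7: cheapest edge leaving the tree is mu–rho (13); add mu.
Step 8: cheapest edge leaving the tree is eta–mu (11); add eta.
The 2nd edge added is epsilon–gamma.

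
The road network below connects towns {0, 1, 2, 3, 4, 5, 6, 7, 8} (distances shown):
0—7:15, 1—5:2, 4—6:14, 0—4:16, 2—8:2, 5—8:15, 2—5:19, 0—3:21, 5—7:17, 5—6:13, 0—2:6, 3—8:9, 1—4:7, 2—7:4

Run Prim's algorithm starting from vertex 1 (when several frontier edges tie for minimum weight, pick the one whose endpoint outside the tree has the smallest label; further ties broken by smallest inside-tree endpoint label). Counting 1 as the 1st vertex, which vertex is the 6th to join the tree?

Prim's algorithm from 1:
Step 1: cheapest edge leaving the tree is 1—5 (2); add 5.
Step 2: cheapest edge leaving the tree is 1—4 (7); add 4.
Step 3: cheapest edge leaving the tree is 5—6 (13); add 6.
Step 4: cheapest edge leaving the tree is 5—8 (15); add 8.
Step 5: cheapest edge leaving the tree is 2—8 (2); add 2.
Step 6: cheapest edge leaving the tree is 2—7 (4); add 7.
Step 7: cheapest edge leaving the tree is 0—2 (6); add 0.
Step 8: cheapest edge leaving the tree is 3—8 (9); add 3.
Vertex order: 1, 5, 4, 6, 8, 2, 7, 0, 3. The 6th vertex is 2.

2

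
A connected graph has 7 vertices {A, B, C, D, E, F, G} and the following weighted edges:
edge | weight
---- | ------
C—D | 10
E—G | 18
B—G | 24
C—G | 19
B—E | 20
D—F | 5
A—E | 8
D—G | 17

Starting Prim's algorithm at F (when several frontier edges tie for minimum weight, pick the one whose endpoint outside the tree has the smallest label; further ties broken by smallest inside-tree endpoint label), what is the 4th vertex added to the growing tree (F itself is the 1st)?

G

Grow the tree from F using Prim:
Step 1: cheapest edge leaving the tree is D—F (5); add D.
Step 2: cheapest edge leaving the tree is C—D (10); add C.
Step 3: cheapest edge leaving the tree is D—G (17); add G.
Step 4: cheapest edge leaving the tree is E—G (18); add E.
Step 5: cheapest edge leaving the tree is A—E (8); add A.
Step 6: cheapest edge leaving the tree is B—E (20); add B.
Vertex order: F, D, C, G, E, A, B. The 4th vertex is G.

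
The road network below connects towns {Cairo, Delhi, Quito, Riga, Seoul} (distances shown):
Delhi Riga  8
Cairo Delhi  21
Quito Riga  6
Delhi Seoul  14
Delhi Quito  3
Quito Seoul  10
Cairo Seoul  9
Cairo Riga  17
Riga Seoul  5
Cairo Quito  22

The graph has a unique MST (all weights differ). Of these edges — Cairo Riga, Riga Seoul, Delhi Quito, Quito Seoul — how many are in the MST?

Kruskal's algorithm — process edges by increasing weight (ties by edge label):
Delhi Quito (3): add — endpoints in different components.
Riga Seoul (5): add — endpoints in different components.
Quito Riga (6): add — endpoints in different components.
Delhi Riga (8): skip — Riga and Delhi already connected.
Cairo Seoul (9): add — endpoints in different components.
MST edge set: {Delhi Quito, Riga Seoul, Quito Riga, Cairo Seoul}.
Of the listed edges, {Riga Seoul, Delhi Quito} are in the MST → 2.

2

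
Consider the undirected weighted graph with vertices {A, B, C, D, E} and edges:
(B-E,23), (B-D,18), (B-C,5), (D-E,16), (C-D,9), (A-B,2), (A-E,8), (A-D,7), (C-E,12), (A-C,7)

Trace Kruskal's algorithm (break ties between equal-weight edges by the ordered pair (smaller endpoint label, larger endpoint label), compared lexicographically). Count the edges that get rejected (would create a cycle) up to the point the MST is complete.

1

Kruskal: consider edges lightest-first.
A-B (2): add. Components now {A,B} {C} {D} {E}
B-C (5): add. Components now {A,B,C} {D} {E}
A-C (7): skip — A and C already connected.
A-D (7): add. Components now {A,B,C,D} {E}
A-E (8): add. Components now {A,B,C,D,E}
Edges rejected before the tree was complete: 1.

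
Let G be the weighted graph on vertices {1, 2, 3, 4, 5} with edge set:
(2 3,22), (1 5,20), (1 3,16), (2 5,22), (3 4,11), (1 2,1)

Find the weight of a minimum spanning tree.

Sort edges by weight, then run Kruskal:
1 2 (1): add — endpoints in different components.
3 4 (11): add — endpoints in different components.
1 3 (16): add — endpoints in different components.
1 5 (20): add — endpoints in different components.
MST edges: 1 2, 3 4, 1 3, 1 5; total weight 1+11+16+20 = 48.

48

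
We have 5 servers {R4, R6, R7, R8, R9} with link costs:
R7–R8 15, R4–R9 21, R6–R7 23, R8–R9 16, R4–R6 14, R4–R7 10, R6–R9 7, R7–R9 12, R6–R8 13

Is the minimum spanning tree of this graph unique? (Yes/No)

Yes

Sort edges by weight, then run Kruskal:
R6–R9 (7): add — endpoints in different components.
R4–R7 (10): add — endpoints in different components.
R7–R9 (12): add — endpoints in different components.
R6–R8 (13): add — endpoints in different components.
Every non-tree edge has weight strictly greater than the heaviest edge on the tree path between its endpoints, so the MST is unique.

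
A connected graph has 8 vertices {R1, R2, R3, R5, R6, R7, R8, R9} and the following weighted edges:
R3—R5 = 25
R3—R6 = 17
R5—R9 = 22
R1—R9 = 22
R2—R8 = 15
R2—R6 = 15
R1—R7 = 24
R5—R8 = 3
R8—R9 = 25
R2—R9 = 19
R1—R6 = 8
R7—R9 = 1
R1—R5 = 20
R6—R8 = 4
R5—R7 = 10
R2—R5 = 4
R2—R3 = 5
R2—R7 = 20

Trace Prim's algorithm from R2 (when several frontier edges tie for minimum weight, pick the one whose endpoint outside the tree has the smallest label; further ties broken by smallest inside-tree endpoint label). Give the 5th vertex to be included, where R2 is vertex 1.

Prim's algorithm from R2:
Step 1: cheapest edge leaving the tree is R2—R5 (4); add R5.
Step 2: cheapest edge leaving the tree is R5—R8 (3); add R8.
Step 3: cheapest edge leaving the tree is R6—R8 (4); add R6.
Step 4: cheapest edge leaving the tree is R2—R3 (5); add R3.
Step 5: cheapest edge leaving the tree is R1—R6 (8); add R1.
Step 6: cheapest edge leaving the tree is R5—R7 (10); add R7.
Step 7: cheapest edge leaving the tree is R7—R9 (1); add R9.
Vertex order: R2, R5, R8, R6, R3, R1, R7, R9. The 5th vertex is R3.

R3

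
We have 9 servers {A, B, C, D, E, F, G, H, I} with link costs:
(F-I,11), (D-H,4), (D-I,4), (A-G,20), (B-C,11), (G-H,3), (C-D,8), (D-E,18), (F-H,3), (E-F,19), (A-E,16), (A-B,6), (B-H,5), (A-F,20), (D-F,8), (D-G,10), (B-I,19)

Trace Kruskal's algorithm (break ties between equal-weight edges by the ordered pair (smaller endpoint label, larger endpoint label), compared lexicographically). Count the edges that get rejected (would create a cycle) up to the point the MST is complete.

4

Kruskal: consider edges lightest-first.
F-H (3): add — endpoints in different components.
G-H (3): add — endpoints in different components.
D-H (4): add — endpoints in different components.
D-I (4): add — endpoints in different components.
B-H (5): add — endpoints in different components.
A-B (6): add — endpoints in different components.
C-D (8): add — endpoints in different components.
D-F (8): skip — D and F already connected.
D-G (10): skip — D and G already connected.
B-C (11): skip — B and C already connected.
F-I (11): skip — F and I already connected.
A-E (16): add — endpoints in different components.
Edges rejected before the tree was complete: 4.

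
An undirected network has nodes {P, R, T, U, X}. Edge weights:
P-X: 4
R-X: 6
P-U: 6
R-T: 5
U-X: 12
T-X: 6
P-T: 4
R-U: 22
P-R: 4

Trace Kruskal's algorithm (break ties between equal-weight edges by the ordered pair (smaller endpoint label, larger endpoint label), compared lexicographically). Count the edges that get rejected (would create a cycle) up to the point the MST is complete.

1

Sort edges by weight, then run Kruskal:
P-R (4): add. Components now {U} {P,R} {T} {X}
P-T (4): add. Components now {U} {P,R,T} {X}
P-X (4): add. Components now {U} {P,R,T,X}
R-T (5): skip — T and R already connected.
P-U (6): add. Components now {P,R,T,U,X}
Edges rejected before the tree was complete: 1.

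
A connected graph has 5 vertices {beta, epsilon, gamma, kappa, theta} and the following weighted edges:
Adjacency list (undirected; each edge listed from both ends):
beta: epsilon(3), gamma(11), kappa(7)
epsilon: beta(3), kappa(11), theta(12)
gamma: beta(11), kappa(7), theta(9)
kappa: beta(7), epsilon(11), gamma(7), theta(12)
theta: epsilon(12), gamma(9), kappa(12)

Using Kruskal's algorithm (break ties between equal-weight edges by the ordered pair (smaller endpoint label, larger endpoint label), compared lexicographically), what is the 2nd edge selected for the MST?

Sort edges by weight, then run Kruskal:
beta—epsilon (3): add. Components now {beta,epsilon} {kappa} {theta} {gamma}
beta—kappa (7): add. Components now {beta,epsilon,kappa} {theta} {gamma}
gamma—kappa (7): add. Components now {beta,epsilon,gamma,kappa} {theta}
gamma—theta (9): add. Components now {beta,epsilon,gamma,kappa,theta}
The 2nd edge added is beta—kappa.

beta-kappa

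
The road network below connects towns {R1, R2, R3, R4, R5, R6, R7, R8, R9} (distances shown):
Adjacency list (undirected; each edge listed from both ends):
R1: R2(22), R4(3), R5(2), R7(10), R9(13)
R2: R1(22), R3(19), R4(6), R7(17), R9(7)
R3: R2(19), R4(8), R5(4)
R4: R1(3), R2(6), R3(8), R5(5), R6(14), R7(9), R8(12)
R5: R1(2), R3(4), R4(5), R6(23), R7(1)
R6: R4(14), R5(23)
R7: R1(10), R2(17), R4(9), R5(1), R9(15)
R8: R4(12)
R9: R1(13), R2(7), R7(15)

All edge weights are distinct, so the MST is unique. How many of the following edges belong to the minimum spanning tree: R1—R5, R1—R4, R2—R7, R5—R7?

Kruskal: consider edges lightest-first.
R5—R7 (1): add — endpoints in different components.
R1—R5 (2): add — endpoints in different components.
R1—R4 (3): add — endpoints in different components.
R3—R5 (4): add — endpoints in different components.
R4—R5 (5): skip — R4 and R5 already connected.
R2—R4 (6): add — endpoints in different components.
R2—R9 (7): add — endpoints in different components.
R3—R4 (8): skip — R4 and R3 already connected.
R4—R7 (9): skip — R7 and R4 already connected.
R1—R7 (10): skip — R7 and R1 already connected.
R4—R8 (12): add — endpoints in different components.
R1—R9 (13): skip — R1 and R9 already connected.
R4—R6 (14): add — endpoints in different components.
MST edge set: {R5—R7, R1—R5, R1—R4, R3—R5, R2—R4, R2—R9, R4—R8, R4—R6}.
Of the listed edges, {R1—R5, R1—R4, R5—R7} are in the MST → 3.

3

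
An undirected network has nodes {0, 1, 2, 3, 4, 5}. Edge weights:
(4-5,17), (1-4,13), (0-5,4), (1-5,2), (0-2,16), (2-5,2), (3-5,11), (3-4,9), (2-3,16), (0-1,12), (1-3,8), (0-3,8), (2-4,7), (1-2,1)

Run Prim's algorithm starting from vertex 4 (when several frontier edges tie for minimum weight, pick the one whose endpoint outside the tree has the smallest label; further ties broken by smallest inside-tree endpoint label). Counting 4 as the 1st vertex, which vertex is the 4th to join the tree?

Grow the tree from 4 using Prim:
Step 1: cheapest edge leaving the tree is 2-4 (7); add 2.
Step 2: cheapest edge leaving the tree is 1-2 (1); add 1.
Step 3: cheapest edge leaving the tree is 1-5 (2); add 5.
Step 4: cheapest edge leaving the tree is 0-5 (4); add 0.
Step 5: cheapest edge leaving the tree is 0-3 (8); add 3.
Vertex order: 4, 2, 1, 5, 0, 3. The 4th vertex is 5.

5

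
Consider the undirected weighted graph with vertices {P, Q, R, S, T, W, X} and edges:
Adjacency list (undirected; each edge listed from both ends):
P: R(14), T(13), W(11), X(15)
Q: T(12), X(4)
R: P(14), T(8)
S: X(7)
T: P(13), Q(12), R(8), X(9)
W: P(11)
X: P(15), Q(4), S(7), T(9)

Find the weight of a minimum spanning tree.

52

Prim, starting at P.
Step 1: cheapest edge leaving the tree is P W (11); add W.
Step 2: cheapest edge leaving the tree is P T (13); add T.
Step 3: cheapest edge leaving the tree is R T (8); add R.
Step 4: cheapest edge leaving the tree is T X (9); add X.
Step 5: cheapest edge leaving the tree is Q X (4); add Q.
Step 6: cheapest edge leaving the tree is S X (7); add S.
MST edges: P W, P T, R T, T X, Q X, S X; total weight 11+13+8+9+4+7 = 52.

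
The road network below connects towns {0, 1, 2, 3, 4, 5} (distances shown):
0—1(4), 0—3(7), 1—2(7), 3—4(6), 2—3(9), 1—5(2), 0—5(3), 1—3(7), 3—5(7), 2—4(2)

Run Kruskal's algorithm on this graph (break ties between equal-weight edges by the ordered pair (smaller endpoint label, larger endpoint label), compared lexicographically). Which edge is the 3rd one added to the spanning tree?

Kruskal's algorithm — process edges by increasing weight (ties by edge label):
1—5 (2): add — endpoints in different components.
2—4 (2): add — endpoints in different components.
0—5 (3): add — endpoints in different components.
0—1 (4): skip — 0 and 1 already connected.
3—4 (6): add — endpoints in different components.
0—3 (7): add — endpoints in different components.
The 3rd edge added is 0—5.

0-5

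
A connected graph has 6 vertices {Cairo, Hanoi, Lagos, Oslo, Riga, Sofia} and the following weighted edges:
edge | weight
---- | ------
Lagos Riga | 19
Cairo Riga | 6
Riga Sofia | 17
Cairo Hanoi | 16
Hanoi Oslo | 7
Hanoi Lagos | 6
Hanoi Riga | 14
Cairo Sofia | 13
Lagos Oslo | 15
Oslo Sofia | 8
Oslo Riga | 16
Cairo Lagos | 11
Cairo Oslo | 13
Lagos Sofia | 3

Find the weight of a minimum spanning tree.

Sort edges by weight, then run Kruskal:
Lagos Sofia (3): add — endpoints in different components.
Cairo Riga (6): add — endpoints in different components.
Hanoi Lagos (6): add — endpoints in different components.
Hanoi Oslo (7): add — endpoints in different components.
Oslo Sofia (8): skip — Oslo and Sofia already connected.
Cairo Lagos (11): add — endpoints in different components.
MST edges: Lagos Sofia, Cairo Riga, Hanoi Lagos, Hanoi Oslo, Cairo Lagos; total weight 3+6+6+7+11 = 33.

33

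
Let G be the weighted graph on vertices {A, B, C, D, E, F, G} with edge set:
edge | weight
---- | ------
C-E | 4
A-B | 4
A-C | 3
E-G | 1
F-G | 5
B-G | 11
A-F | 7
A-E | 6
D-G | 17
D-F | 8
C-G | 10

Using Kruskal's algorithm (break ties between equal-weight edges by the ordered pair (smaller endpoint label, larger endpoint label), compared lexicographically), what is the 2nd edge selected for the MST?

A-C

Sort edges by weight, then run Kruskal:
E-G (1): add — endpoints in different components.
A-C (3): add — endpoints in different components.
A-B (4): add — endpoints in different components.
C-E (4): add — endpoints in different components.
F-G (5): add — endpoints in different components.
A-E (6): skip — A and E already connected.
A-F (7): skip — A and F already connected.
D-F (8): add — endpoints in different components.
The 2nd edge added is A-C.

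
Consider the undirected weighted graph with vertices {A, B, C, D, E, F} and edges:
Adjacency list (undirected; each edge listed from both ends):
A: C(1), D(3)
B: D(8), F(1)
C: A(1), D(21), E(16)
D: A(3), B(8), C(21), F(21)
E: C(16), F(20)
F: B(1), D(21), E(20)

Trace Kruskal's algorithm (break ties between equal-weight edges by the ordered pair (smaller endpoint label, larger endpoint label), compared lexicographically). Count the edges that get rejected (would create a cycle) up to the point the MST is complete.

Kruskal's algorithm — process edges by increasing weight (ties by edge label):
A-C (1): add — endpoints in different components.
B-F (1): add — endpoints in different components.
A-D (3): add — endpoints in different components.
B-D (8): add — endpoints in different components.
C-E (16): add — endpoints in different components.
Edges rejected before the tree was complete: 0.

0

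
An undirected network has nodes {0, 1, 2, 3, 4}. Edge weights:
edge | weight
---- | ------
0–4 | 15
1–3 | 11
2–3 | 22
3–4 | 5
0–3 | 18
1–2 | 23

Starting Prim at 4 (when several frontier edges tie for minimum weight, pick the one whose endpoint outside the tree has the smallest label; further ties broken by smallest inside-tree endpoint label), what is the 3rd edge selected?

0-4

Grow the tree from 4 using Prim:
Step 1: frontier [3–4 5, 0–4 15] → take 3–4 (5); add 3.
Step 2: frontier [1–3 11, 0–3 18, 2–3 22, 0–4 15] → take 1–3 (11); add 1.
Step 3: frontier [1–2 23, 0–3 18, 2–3 22, 0–4 15] → take 0–4 (15); add 0.
Step 4: frontier [1–2 23, 2–3 22] → take 2–3 (22); add 2.
The 3rd edge added is 0–4.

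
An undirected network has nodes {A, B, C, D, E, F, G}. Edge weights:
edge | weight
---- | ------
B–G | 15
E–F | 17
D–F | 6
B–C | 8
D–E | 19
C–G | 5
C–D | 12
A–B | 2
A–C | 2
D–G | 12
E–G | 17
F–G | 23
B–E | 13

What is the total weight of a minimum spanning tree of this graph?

40

Sort edges by weight, then run Kruskal:
A–B (2): add — endpoints in different components.
A–C (2): add — endpoints in different components.
C–G (5): add — endpoints in different components.
D–F (6): add — endpoints in different components.
B–C (8): skip — B and C already connected.
C–D (12): add — endpoints in different components.
D–G (12): skip — D and G already connected.
B–E (13): add — endpoints in different components.
MST edges: A–B, A–C, C–G, D–F, C–D, B–E; total weight 2+2+5+6+12+13 = 40.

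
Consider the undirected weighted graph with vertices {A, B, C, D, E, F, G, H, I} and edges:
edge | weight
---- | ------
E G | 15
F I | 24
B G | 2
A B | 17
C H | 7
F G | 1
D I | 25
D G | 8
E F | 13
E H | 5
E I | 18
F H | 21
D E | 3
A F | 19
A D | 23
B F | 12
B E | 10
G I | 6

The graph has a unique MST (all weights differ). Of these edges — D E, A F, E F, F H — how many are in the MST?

Sort edges by weight, then run Kruskal:
F G (1): add — endpoints in different components.
B G (2): add — endpoints in different components.
D E (3): add — endpoints in different components.
E H (5): add — endpoints in different components.
G I (6): add — endpoints in different components.
C H (7): add — endpoints in different components.
D G (8): add — endpoints in different components.
B E (10): skip — B and E already connected.
B F (12): skip — B and F already connected.
E F (13): skip — E and F already connected.
E G (15): skip — E and G already connected.
A B (17): add — endpoints in different components.
MST edge set: {F G, B G, D E, E H, G I, C H, D G, A B}.
Of the listed edges, {D E} are in the MST → 1.

1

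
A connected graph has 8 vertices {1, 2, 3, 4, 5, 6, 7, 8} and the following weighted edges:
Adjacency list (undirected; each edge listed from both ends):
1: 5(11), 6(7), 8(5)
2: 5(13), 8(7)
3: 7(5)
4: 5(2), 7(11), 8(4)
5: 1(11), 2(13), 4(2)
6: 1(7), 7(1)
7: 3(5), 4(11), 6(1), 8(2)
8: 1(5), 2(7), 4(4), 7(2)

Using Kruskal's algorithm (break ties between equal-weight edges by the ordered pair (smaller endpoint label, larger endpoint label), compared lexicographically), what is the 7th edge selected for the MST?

2-8

Sort edges by weight, then run Kruskal:
6—7 (1): add — endpoints in different components.
4—5 (2): add — endpoints in different components.
7—8 (2): add — endpoints in different components.
4—8 (4): add — endpoints in different components.
1—8 (5): add — endpoints in different components.
3—7 (5): add — endpoints in different components.
1—6 (7): skip — 1 and 6 already connected.
2—8 (7): add — endpoints in different components.
The 7th edge added is 2—8.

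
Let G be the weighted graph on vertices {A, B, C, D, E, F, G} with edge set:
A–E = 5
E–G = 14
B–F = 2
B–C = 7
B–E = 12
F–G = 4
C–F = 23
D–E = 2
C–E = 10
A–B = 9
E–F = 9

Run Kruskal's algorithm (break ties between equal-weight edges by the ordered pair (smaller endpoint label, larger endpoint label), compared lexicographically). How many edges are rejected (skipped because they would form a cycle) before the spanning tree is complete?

0

Kruskal: consider edges lightest-first.
B–F (2): add — endpoints in different components.
D–E (2): add — endpoints in different components.
F–G (4): add — endpoints in different components.
A–E (5): add — endpoints in different components.
B–C (7): add — endpoints in different components.
A–B (9): add — endpoints in different components.
Edges rejected before the tree was complete: 0.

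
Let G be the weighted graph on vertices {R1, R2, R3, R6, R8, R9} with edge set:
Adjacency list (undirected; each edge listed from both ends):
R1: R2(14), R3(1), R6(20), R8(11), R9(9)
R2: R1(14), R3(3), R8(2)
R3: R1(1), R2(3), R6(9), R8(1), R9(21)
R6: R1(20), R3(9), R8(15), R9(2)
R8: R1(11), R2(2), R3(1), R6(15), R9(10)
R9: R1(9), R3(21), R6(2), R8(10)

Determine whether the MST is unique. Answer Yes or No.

Kruskal's algorithm — process edges by increasing weight (ties by edge label):
R1–R3 (1): add — endpoints in different components.
R3–R8 (1): add — endpoints in different components.
R2–R8 (2): add — endpoints in different components.
R6–R9 (2): add — endpoints in different components.
R2–R3 (3): skip — R2 and R3 already connected.
R1–R9 (9): add — endpoints in different components.
Non-tree edge R3–R6 has weight 9, equal to the heaviest edge on its tree cycle — swapping gives another MST of the same weight. Not unique.

No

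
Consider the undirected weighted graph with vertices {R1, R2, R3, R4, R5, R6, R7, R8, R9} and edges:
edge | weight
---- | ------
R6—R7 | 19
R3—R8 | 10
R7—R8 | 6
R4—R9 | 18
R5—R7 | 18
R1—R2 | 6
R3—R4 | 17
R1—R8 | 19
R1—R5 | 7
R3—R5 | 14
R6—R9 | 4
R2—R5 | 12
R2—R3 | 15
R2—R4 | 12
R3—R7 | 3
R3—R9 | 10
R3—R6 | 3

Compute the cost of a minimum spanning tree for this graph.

Grow the tree from R8 using Prim:
Step 1: cheapest edge leaving the tree is R7—R8 (6); add R7.
Step 2: cheapest edge leaving the tree is R3—R7 (3); add R3.
Step 3: cheapest edge leaving the tree is R3—R6 (3); add R6.
Step 4: cheapest edge leaving the tree is R6—R9 (4); add R9.
Step 5: cheapest edge leaving the tree is R3—R5 (14); add R5.
Step 6: cheapest edge leaving the tree is R1—R5 (7); add R1.
Step 7: cheapest edge leaving the tree is R1—R2 (6); add R2.
Step 8: cheapest edge leaving the tree is R2—R4 (12); add R4.
MST edges: R7—R8, R3—R7, R3—R6, R6—R9, R3—R5, R1—R5, R1—R2, R2—R4; total weight 6+3+3+4+14+7+6+12 = 55.

55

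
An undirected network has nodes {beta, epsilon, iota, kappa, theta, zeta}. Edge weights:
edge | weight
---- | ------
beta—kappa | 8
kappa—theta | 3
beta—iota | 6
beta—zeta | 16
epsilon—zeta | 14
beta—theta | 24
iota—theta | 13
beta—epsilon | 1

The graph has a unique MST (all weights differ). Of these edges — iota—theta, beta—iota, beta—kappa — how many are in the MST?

Kruskal: consider edges lightest-first.
beta—epsilon (1): add. Components now {iota} {kappa} {theta} {beta,epsilon} {zeta}
kappa—theta (3): add. Components now {iota} {kappa,theta} {beta,epsilon} {zeta}
beta—iota (6): add. Components now {beta,epsilon,iota} {kappa,theta} {zeta}
beta—kappa (8): add. Components now {beta,epsilon,iota,kappa,theta} {zeta}
iota—theta (13): skip — iota and theta already connected.
epsilon—zeta (14): add. Components now {beta,epsilon,iota,kappa,theta,zeta}
MST edge set: {beta—epsilon, kappa—theta, beta—iota, beta—kappa, epsilon—zeta}.
Of the listed edges, {beta—iota, beta—kappa} are in the MST → 2.

2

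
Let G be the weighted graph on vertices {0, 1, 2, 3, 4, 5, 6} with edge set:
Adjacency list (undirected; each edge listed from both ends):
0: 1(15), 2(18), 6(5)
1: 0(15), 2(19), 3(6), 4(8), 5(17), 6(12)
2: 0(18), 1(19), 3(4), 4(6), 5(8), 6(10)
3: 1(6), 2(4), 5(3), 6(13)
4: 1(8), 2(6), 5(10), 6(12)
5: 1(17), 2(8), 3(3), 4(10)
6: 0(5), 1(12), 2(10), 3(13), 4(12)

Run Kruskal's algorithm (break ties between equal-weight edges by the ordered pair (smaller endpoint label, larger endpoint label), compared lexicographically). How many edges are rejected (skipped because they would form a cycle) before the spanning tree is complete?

Kruskal's algorithm — process edges by increasing weight (ties by edge label):
3—5 (3): add. Components now {0} {1} {2} {3,5} {4} {6}
2—3 (4): add. Components now {0} {1} {2,3,5} {4} {6}
0—6 (5): add. Components now {0,6} {1} {2,3,5} {4}
1—3 (6): add. Components now {0,6} {1,2,3,5} {4}
2—4 (6): add. Components now {0,6} {1,2,3,4,5}
1—4 (8): skip — 1 and 4 already connected.
2—5 (8): skip — 2 and 5 already connected.
2—6 (10): add. Components now {0,1,2,3,4,5,6}
Edges rejected before the tree was complete: 2.

2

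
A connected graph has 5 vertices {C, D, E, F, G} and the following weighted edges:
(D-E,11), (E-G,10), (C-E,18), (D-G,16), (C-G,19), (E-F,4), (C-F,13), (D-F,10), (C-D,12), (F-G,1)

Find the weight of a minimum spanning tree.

Grow the tree from D using Prim:
Step 1: frontier [D-F 10, D-E 11, C-D 12, D-G 16] → take D-F (10); add F.
Step 2: frontier [D-E 11, C-D 12, D-G 16, F-G 1, E-F 4, C-F 13] → take F-G (1); add G.
Step 3: frontier [D-E 11, C-D 12, E-F 4, C-F 13, E-G 10, C-G 19] → take E-F (4); add E.
Step 4: frontier [C-D 12, C-E 18, C-F 13, C-G 19] → take C-D (12); add C.
MST edges: D-F, F-G, E-F, C-D; total weight 10+1+4+12 = 27.

27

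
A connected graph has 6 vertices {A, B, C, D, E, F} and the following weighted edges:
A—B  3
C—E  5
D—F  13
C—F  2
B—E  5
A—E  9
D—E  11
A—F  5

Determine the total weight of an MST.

26

Kruskal's algorithm — process edges by increasing weight (ties by edge label):
C—F (2): add. Components now {A} {B} {C,F} {D} {E}
A—B (3): add. Components now {A,B} {C,F} {D} {E}
A—F (5): add. Components now {A,B,C,F} {D} {E}
B—E (5): add. Components now {A,B,C,E,F} {D}
C—E (5): skip — C and E already connected.
A—E (9): skip — A and E already connected.
D—E (11): add. Components now {A,B,C,D,E,F}
MST edges: C—F, A—B, A—F, B—E, D—E; total weight 2+3+5+5+11 = 26.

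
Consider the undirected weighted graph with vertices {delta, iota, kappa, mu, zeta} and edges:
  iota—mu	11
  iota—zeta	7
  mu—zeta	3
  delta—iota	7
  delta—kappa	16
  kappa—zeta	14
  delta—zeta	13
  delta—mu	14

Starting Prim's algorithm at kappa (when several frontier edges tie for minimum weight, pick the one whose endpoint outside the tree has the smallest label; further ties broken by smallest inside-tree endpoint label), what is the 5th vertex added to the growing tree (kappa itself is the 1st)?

delta

Grow the tree from kappa using Prim:
Step 1: cheapest edge leaving the tree is kappa—zeta (14); add zeta.
Step 2: cheapest edge leaving the tree is mu—zeta (3); add mu.
Step 3: cheapest edge leaving the tree is iota—zeta (7); add iota.
Step 4: cheapest edge leaving the tree is delta—iota (7); add delta.
Vertex order: kappa, zeta, mu, iota, delta. The 5th vertex is delta.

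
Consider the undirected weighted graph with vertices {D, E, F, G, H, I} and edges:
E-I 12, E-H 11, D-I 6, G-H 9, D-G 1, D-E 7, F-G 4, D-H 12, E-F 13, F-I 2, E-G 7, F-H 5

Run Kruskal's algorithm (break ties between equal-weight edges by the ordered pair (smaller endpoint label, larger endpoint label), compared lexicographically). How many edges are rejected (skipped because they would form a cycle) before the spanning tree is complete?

1

Kruskal's algorithm — process edges by increasing weight (ties by edge label):
D-G (1): add. Components now {D,G} {E} {F} {H} {I}
F-I (2): add. Components now {D,G} {E} {F,I} {H}
F-G (4): add. Components now {D,F,G,I} {E} {H}
F-H (5): add. Components now {D,F,G,H,I} {E}
D-I (6): skip — D and I already connected.
D-E (7): add. Components now {D,E,F,G,H,I}
Edges rejected before the tree was complete: 1.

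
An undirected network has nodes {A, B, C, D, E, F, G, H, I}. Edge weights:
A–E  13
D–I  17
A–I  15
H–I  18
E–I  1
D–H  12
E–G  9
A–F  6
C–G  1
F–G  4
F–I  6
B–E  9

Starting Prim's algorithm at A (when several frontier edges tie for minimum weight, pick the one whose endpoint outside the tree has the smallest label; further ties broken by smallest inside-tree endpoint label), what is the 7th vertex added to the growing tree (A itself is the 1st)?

Grow the tree from A using Prim:
Step 1: frontier [A–F 6, A–E 13, A–I 15] → take A–F (6); add F.
Step 2: frontier [A–E 13, A–I 15, F–G 4, F–I 6] → take F–G (4); add G.
Step 3: frontier [A–E 13, A–I 15, F–I 6, C–G 1, E–G 9] → take C–G (1); add C.
Step 4: frontier [A–E 13, A–I 15, F–I 6, E–G 9] → take F–I (6); add I.
Step 5: frontier [A–E 13, E–G 9, E–I 1, D–I 17, H–I 18] → take E–I (1); add E.
Step 6: frontier [B–E 9, D–I 17, H–I 18] → take B–E (9); add B.
Step 7: frontier [D–I 17, H–I 18] → take D–I (17); add D.
Step 8: frontier [D–H 12, H–I 18] → take D–H (12); add H.
Vertex order: A, F, G, C, I, E, B, D, H. The 7th vertex is B.

B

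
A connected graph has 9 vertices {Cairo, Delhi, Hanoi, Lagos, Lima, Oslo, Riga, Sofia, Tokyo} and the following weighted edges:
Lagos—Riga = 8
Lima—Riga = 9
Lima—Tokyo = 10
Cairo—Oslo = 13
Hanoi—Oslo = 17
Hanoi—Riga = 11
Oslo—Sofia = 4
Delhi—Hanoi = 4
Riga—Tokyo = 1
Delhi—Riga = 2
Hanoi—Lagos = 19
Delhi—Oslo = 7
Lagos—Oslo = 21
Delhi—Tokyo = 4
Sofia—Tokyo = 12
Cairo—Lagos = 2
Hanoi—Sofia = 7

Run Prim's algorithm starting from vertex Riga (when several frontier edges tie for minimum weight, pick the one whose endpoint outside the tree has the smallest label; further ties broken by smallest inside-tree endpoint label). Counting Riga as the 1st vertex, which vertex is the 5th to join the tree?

Oslo

Prim's algorithm from Riga:
Step 1: cheapest edge leaving the tree is Riga—Tokyo (1); add Tokyo.
Step 2: cheapest edge leaving the tree is Delhi—Riga (2); add Delhi.
Step 3: cheapest edge leaving the tree is Delhi—Hanoi (4); add Hanoi.
Step 4: cheapest edge leaving the tree is Delhi—Oslo (7); add Oslo.
Step 5: cheapest edge leaving the tree is Oslo—Sofia (4); add Sofia.
Step 6: cheapest edge leaving the tree is Lagos—Riga (8); add Lagos.
Step 7: cheapest edge leaving the tree is Cairo—Lagos (2); add Cairo.
Step 8: cheapest edge leaving the tree is Lima—Riga (9); add Lima.
Vertex order: Riga, Tokyo, Delhi, Hanoi, Oslo, Sofia, Lagos, Cairo, Lima. The 5th vertex is Oslo.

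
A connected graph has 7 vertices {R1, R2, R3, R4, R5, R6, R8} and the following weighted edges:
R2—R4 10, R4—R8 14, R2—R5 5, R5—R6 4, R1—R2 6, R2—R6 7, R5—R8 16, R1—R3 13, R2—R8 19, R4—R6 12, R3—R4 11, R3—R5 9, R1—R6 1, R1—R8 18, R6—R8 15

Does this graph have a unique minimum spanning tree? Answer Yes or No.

Kruskal's algorithm — process edges by increasing weight (ties by edge label):
R1—R6 (1): add. Components now {R8} {R1,R6} {R4} {R3} {R2} {R5}
R5—R6 (4): add. Components now {R8} {R1,R5,R6} {R4} {R3} {R2}
R2—R5 (5): add. Components now {R8} {R1,R2,R5,R6} {R4} {R3}
R1—R2 (6): skip — R1 and R2 already connected.
R2—R6 (7): skip — R6 and R2 already connected.
R3—R5 (9): add. Components now {R8} {R1,R2,R3,R5,R6} {R4}
R2—R4 (10): add. Components now {R8} {R1,R2,R3,R4,R5,R6}
R3—R4 (11): skip — R4 and R3 already connected.
R4—R6 (12): skip — R4 and R6 already connected.
R1—R3 (13): skip — R1 and R3 already connected.
R4—R8 (14): add. Components now {R1,R2,R3,R4,R5,R6,R8}
Every non-tree edge has weight strictly greater than the heaviest edge on the tree path between its endpoints, so the MST is unique.

Yes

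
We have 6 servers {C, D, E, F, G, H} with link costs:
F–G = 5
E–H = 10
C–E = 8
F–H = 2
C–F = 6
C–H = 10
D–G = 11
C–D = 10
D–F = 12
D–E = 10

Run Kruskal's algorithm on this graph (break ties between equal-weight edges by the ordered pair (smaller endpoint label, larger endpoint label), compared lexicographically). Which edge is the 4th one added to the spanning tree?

C-E

Kruskal: consider edges lightest-first.
F–H (2): add. Components now {C} {D} {E} {F,H} {G}
F–G (5): add. Components now {C} {D} {E} {F,G,H}
C–F (6): add. Components now {C,F,G,H} {D} {E}
C–E (8): add. Components now {C,E,F,G,H} {D}
C–D (10): add. Components now {C,D,E,F,G,H}
The 4th edge added is C–E.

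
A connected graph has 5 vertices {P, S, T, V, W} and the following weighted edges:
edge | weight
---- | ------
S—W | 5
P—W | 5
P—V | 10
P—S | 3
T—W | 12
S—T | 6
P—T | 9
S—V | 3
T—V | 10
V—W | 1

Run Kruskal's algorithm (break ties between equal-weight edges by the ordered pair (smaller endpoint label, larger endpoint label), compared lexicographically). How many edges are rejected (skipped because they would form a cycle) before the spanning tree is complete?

Kruskal: consider edges lightest-first.
V—W (1): add. Components now {P} {T} {S} {V,W}
P—S (3): add. Components now {P,S} {T} {V,W}
S—V (3): add. Components now {P,S,V,W} {T}
P—W (5): skip — P and W already connected.
S—W (5): skip — S and W already connected.
S—T (6): add. Components now {P,S,T,V,W}
Edges rejected before the tree was complete: 2.

2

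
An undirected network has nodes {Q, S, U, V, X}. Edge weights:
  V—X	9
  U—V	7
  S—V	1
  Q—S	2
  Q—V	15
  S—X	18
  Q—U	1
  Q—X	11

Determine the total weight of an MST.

Prim's algorithm from Q:
Step 1: frontier [Q—U 1, Q—S 2, Q—X 11, Q—V 15] → take Q—U (1); add U.
Step 2: frontier [Q—S 2, Q—X 11, Q—V 15, U—V 7] → take Q—S (2); add S.
Step 3: frontier [Q—X 11, Q—V 15, S—V 1, S—X 18, U—V 7] → take S—V (1); add V.
Step 4: frontier [Q—X 11, S—X 18, V—X 9] → take V—X (9); add X.
MST edges: Q—U, Q—S, S—V, V—X; total weight 1+2+1+9 = 13.

13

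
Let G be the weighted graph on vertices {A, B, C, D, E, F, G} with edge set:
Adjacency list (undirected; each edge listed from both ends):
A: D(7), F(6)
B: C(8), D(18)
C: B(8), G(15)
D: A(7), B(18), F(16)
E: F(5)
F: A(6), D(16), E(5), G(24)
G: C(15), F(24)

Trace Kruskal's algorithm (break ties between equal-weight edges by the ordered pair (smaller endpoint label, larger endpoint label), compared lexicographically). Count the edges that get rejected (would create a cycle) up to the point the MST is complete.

Kruskal: consider edges lightest-first.
E F (5): add — endpoints in different components.
A F (6): add — endpoints in different components.
A D (7): add — endpoints in different components.
B C (8): add — endpoints in different components.
C G (15): add — endpoints in different components.
D F (16): skip — D and F already connected.
B D (18): add — endpoints in different components.
Edges rejected before the tree was complete: 1.

1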